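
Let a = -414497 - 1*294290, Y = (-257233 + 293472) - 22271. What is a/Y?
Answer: -708787/13968 ≈ -50.744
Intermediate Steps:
Y = 13968 (Y = 36239 - 22271 = 13968)
a = -708787 (a = -414497 - 294290 = -708787)
a/Y = -708787/13968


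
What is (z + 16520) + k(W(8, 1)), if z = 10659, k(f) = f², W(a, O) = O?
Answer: 27180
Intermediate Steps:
(z + 16520) + k(W(8, 1)) = (10659 + 16520) + 1² = 27179 + 1 = 27180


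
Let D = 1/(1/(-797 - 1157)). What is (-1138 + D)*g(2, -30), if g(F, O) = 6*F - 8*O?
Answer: -779184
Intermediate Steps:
g(F, O) = -8*O + 6*F
D = -1954 (D = 1/(1/(-1954)) = 1/(-1/1954) = -1954)
(-1138 + D)*g(2, -30) = (-1138 - 1954)*(-8*(-30) + 6*2) = -3092*(240 + 12) = -3092*252 = -779184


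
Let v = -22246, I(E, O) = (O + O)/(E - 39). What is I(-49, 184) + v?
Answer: -244752/11 ≈ -22250.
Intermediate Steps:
I(E, O) = 2*O/(-39 + E) (I(E, O) = (2*O)/(-39 + E) = 2*O/(-39 + E))
I(-49, 184) + v = 2*184/(-39 - 49) - 22246 = 2*184/(-88) - 22246 = 2*184*(-1/88) - 22246 = -46/11 - 22246 = -244752/11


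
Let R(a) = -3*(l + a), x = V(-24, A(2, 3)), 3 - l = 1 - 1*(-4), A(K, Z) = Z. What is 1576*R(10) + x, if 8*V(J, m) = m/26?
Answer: -7867389/208 ≈ -37824.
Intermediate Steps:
l = -2 (l = 3 - (1 - 1*(-4)) = 3 - (1 + 4) = 3 - 1*5 = 3 - 5 = -2)
V(J, m) = m/208 (V(J, m) = (m/26)/8 = m/208)
x = 3/208 (x = (1/208)*3 = 3/208 ≈ 0.014423)
R(a) = 6 - 3*a (R(a) = -3*(-2 + a) = 6 - 3*a)
1576*R(10) + x = 1576*(6 - 3*10) + 3/208 = 1576*(6 - 30) + 3/208 = 1576*(-24) + 3/208 = -37824 + 3/208 = -7867389/208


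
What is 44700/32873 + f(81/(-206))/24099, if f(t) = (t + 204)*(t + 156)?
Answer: 29970106017315/11206023978724 ≈ 2.6745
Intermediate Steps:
f(t) = (156 + t)*(204 + t) (f(t) = (204 + t)*(156 + t) = (156 + t)*(204 + t))
44700/32873 + f(81/(-206))/24099 = 44700/32873 + (31824 + (81/(-206))² + 360*(81/(-206)))/24099 = 44700*(1/32873) + (31824 + (81*(-1/206))² + 360*(81*(-1/206)))*(1/24099) = 44700/32873 + (31824 + (-81/206)² + 360*(-81/206))*(1/24099) = 44700/32873 + (31824 + 6561/42436 - 14580/103)*(1/24099) = 44700/32873 + (1344482865/42436)*(1/24099) = 44700/32873 + 448160955/340888388 = 29970106017315/11206023978724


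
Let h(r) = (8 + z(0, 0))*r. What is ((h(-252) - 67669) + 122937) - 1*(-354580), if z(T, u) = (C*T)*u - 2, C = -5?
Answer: 408336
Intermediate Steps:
z(T, u) = -2 - 5*T*u (z(T, u) = (-5*T)*u - 2 = -5*T*u - 2 = -2 - 5*T*u)
h(r) = 6*r (h(r) = (8 + (-2 - 5*0*0))*r = (8 + (-2 + 0))*r = (8 - 2)*r = 6*r)
((h(-252) - 67669) + 122937) - 1*(-354580) = ((6*(-252) - 67669) + 122937) - 1*(-354580) = ((-1512 - 67669) + 122937) + 354580 = (-69181 + 122937) + 354580 = 53756 + 354580 = 408336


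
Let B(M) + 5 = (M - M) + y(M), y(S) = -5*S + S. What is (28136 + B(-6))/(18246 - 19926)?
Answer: -1877/112 ≈ -16.759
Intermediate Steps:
y(S) = -4*S
B(M) = -5 - 4*M (B(M) = -5 + ((M - M) - 4*M) = -5 + (0 - 4*M) = -5 - 4*M)
(28136 + B(-6))/(18246 - 19926) = (28136 + (-5 - 4*(-6)))/(18246 - 19926) = (28136 + (-5 + 24))/(-1680) = (28136 + 19)*(-1/1680) = 28155*(-1/1680) = -1877/112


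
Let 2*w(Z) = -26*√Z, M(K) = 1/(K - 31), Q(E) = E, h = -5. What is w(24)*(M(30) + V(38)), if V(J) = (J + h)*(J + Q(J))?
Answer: -65182*√6 ≈ -1.5966e+5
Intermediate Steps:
M(K) = 1/(-31 + K)
V(J) = 2*J*(-5 + J) (V(J) = (J - 5)*(J + J) = (-5 + J)*(2*J) = 2*J*(-5 + J))
w(Z) = -13*√Z (w(Z) = (-26*√Z)/2 = -13*√Z)
w(24)*(M(30) + V(38)) = (-26*√6)*(1/(-31 + 30) + 2*38*(-5 + 38)) = (-26*√6)*(1/(-1) + 2*38*33) = (-26*√6)*(-1 + 2508) = -26*√6*2507 = -65182*√6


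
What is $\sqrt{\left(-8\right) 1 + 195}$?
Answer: $\sqrt{187} \approx 13.675$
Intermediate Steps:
$\sqrt{\left(-8\right) 1 + 195} = \sqrt{-8 + 195} = \sqrt{187}$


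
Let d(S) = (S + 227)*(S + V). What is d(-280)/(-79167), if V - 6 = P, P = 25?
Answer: -4399/26389 ≈ -0.16670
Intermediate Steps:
V = 31 (V = 6 + 25 = 31)
d(S) = (31 + S)*(227 + S) (d(S) = (S + 227)*(S + 31) = (227 + S)*(31 + S) = (31 + S)*(227 + S))
d(-280)/(-79167) = (7037 + (-280)**2 + 258*(-280))/(-79167) = (7037 + 78400 - 72240)*(-1/79167) = 13197*(-1/79167) = -4399/26389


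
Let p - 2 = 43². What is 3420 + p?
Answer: 5271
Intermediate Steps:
p = 1851 (p = 2 + 43² = 2 + 1849 = 1851)
3420 + p = 3420 + 1851 = 5271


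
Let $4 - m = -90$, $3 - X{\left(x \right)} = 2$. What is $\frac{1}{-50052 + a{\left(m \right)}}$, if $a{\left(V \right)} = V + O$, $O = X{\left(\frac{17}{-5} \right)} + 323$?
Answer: $- \frac{1}{49634} \approx -2.0147 \cdot 10^{-5}$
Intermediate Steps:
$X{\left(x \right)} = 1$ ($X{\left(x \right)} = 3 - 2 = 1$)
$O = 324$ ($O = 1 + 323 = 324$)
$m = 94$ ($m = 4 - -90 = 4 + 90 = 94$)
$a{\left(V \right)} = 324 + V$ ($a{\left(V \right)} = V + 324 = 324 + V$)
$\frac{1}{-50052 + a{\left(m \right)}} = \frac{1}{-50052 + \left(324 + 94\right)} = \frac{1}{-50052 + 418} = \frac{1}{-49634} = - \frac{1}{49634}$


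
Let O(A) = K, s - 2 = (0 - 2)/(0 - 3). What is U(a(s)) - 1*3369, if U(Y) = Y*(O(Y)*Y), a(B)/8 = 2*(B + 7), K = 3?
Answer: 205189/3 ≈ 68396.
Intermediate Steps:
s = 8/3 (s = 2 + (0 - 2)/(0 - 3) = 2 - 2/(-3) = 2 - 2*(-1/3) = 2 + 2/3 = 8/3 ≈ 2.6667)
a(B) = 112 + 16*B (a(B) = 8*(2*(B + 7)) = 8*(2*(7 + B)) = 8*(14 + 2*B) = 112 + 16*B)
O(A) = 3
U(Y) = 3*Y**2 (U(Y) = Y*(3*Y) = 3*Y**2)
U(a(s)) - 1*3369 = 3*(112 + 16*(8/3))**2 - 1*3369 = 3*(112 + 128/3)**2 - 3369 = 3*(464/3)**2 - 3369 = 3*(215296/9) - 3369 = 215296/3 - 3369 = 205189/3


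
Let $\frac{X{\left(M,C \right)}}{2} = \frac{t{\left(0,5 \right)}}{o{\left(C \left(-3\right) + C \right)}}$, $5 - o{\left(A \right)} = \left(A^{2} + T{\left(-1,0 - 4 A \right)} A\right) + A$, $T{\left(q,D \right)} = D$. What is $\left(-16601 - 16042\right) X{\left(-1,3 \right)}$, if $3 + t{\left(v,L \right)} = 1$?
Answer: $\frac{130572}{119} \approx 1097.2$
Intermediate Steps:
$t{\left(v,L \right)} = -2$ ($t{\left(v,L \right)} = -3 + 1 = -2$)
$o{\left(A \right)} = 5 - A + 3 A^{2}$ ($o{\left(A \right)} = 5 - \left(\left(A^{2} + \left(0 - 4 A\right) A\right) + A\right) = 5 - \left(\left(A^{2} + - 4 A A\right) + A\right) = 5 - \left(\left(A^{2} - 4 A^{2}\right) + A\right) = 5 - \left(- 3 A^{2} + A\right) = 5 - \left(A - 3 A^{2}\right) = 5 + \left(- A + 3 A^{2}\right) = 5 - A + 3 A^{2}$)
$X{\left(M,C \right)} = - \frac{4}{5 + 2 C + 12 C^{2}}$ ($X{\left(M,C \right)} = 2 \left(- \frac{2}{5 - \left(C \left(-3\right) + C\right) + 3 \left(C \left(-3\right) + C\right)^{2}}\right) = 2 \left(- \frac{2}{5 - \left(- 3 C + C\right) + 3 \left(- 3 C + C\right)^{2}}\right) = 2 \left(- \frac{2}{5 - - 2 C + 3 \left(- 2 C\right)^{2}}\right) = 2 \left(- \frac{2}{5 + 2 C + 3 \cdot 4 C^{2}}\right) = 2 \left(- \frac{2}{5 + 2 C + 12 C^{2}}\right) = - \frac{4}{5 + 2 C + 12 C^{2}}$)
$\left(-16601 - 16042\right) X{\left(-1,3 \right)} = \left(-16601 - 16042\right) \frac{4}{-5 - 12 \cdot 3^{2} - 6} = - 32643 \frac{4}{-5 - 108 - 6} = - 32643 \frac{4}{-119} = - 32643 \cdot 4 \left(- \frac{1}{119}\right) = \left(-32643\right) \left(- \frac{4}{119}\right) = \frac{130572}{119}$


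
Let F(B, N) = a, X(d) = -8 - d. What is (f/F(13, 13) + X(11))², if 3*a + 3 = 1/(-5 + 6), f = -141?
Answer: 148225/4 ≈ 37056.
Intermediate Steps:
a = -⅔ (a = -1 + 1/(3*(-5 + 6)) = -1 + (⅓)/1 = -1 + (⅓)*1 = -1 + ⅓ = -⅔ ≈ -0.66667)
F(B, N) = -⅔
(f/F(13, 13) + X(11))² = (-141/(-⅔) + (-8 - 1*11))² = (-141*(-3/2) + (-8 - 11))² = (423/2 - 19)² = (385/2)² = 148225/4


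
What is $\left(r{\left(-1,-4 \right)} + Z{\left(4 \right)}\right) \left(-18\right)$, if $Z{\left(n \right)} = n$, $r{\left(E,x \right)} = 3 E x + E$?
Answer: $-270$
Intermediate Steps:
$r{\left(E,x \right)} = E + 3 E x$ ($r{\left(E,x \right)} = 3 E x + E = E + 3 E x$)
$\left(r{\left(-1,-4 \right)} + Z{\left(4 \right)}\right) \left(-18\right) = \left(- (1 + 3 \left(-4\right)) + 4\right) \left(-18\right) = \left(- (1 - 12) + 4\right) \left(-18\right) = \left(\left(-1\right) \left(-11\right) + 4\right) \left(-18\right) = \left(11 + 4\right) \left(-18\right) = 15 \left(-18\right) = -270$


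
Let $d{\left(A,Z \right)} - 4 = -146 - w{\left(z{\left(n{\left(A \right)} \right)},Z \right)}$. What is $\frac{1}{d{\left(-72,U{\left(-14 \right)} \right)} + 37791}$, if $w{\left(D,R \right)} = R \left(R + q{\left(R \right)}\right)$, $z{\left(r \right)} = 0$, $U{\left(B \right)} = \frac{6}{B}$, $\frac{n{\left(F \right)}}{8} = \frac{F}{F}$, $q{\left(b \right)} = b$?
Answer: $\frac{49}{1844783} \approx 2.6561 \cdot 10^{-5}$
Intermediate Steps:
$n{\left(F \right)} = 8$ ($n{\left(F \right)} = 8 \frac{F}{F} = 8 \cdot 1 = 8$)
$w{\left(D,R \right)} = 2 R^{2}$ ($w{\left(D,R \right)} = R \left(R + R\right) = R 2 R = 2 R^{2}$)
$d{\left(A,Z \right)} = -142 - 2 Z^{2}$ ($d{\left(A,Z \right)} = 4 - \left(146 + 2 Z^{2}\right) = -142 - 2 Z^{2}$)
$\frac{1}{d{\left(-72,U{\left(-14 \right)} \right)} + 37791} = \frac{1}{\left(-142 - 2 \left(\frac{6}{-14}\right)^{2}\right) + 37791} = \frac{1}{\left(-142 - 2 \left(6 \left(- \frac{1}{14}\right)\right)^{2}\right) + 37791} = \frac{1}{\left(-142 - 2 \left(- \frac{3}{7}\right)^{2}\right) + 37791} = \frac{1}{\left(-142 - \frac{18}{49}\right) + 37791} = \frac{1}{- \frac{6976}{49} + 37791} = \frac{1}{\frac{1844783}{49}} = \frac{49}{1844783}$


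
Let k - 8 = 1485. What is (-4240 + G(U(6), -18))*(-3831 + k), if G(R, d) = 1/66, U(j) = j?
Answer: 327131791/33 ≈ 9.9131e+6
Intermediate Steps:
k = 1493 (k = 8 + 1485 = 1493)
G(R, d) = 1/66
(-4240 + G(U(6), -18))*(-3831 + k) = (-4240 + 1/66)*(-3831 + 1493) = -279839/66*(-2338) = 327131791/33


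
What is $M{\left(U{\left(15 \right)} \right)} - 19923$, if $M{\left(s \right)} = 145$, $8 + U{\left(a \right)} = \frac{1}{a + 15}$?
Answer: $-19778$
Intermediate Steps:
$U{\left(a \right)} = -8 + \frac{1}{15 + a}$ ($U{\left(a \right)} = -8 + \frac{1}{a + 15} = -8 + \frac{1}{15 + a}$)
$M{\left(U{\left(15 \right)} \right)} - 19923 = 145 - 19923 = -19778$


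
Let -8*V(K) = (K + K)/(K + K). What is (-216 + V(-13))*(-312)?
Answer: 67431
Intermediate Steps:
V(K) = -⅛ (V(K) = -(K + K)/(8*(K + K)) = -2*K/(8*(2*K)) = -2*K*1/(2*K)/8 = -⅛*1 = -⅛)
(-216 + V(-13))*(-312) = (-216 - ⅛)*(-312) = -1729/8*(-312) = 67431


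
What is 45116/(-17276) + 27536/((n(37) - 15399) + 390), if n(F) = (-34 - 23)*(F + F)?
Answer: -335789317/83041413 ≈ -4.0436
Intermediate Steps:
n(F) = -114*F
45116/(-17276) + 27536/((n(37) - 15399) + 390) = 45116/(-17276) + 27536/((-114*37 - 15399) + 390) = 45116*(-1/17276) + 27536/((-4218 - 15399) + 390) = -11279/4319 + 27536/(-19617 + 390) = -11279/4319 + 27536/(-19227) = -11279/4319 + 27536*(-1/19227) = -11279/4319 - 27536/19227 = -335789317/83041413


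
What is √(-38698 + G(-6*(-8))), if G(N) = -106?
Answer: 2*I*√9701 ≈ 196.99*I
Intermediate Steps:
√(-38698 + G(-6*(-8))) = √(-38698 - 106) = √(-38804) = 2*I*√9701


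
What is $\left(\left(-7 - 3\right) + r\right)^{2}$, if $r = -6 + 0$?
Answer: $256$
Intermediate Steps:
$r = -6$
$\left(\left(-7 - 3\right) + r\right)^{2} = \left(\left(-7 - 3\right) - 6\right)^{2} = \left(-10 - 6\right)^{2} = \left(-16\right)^{2} = 256$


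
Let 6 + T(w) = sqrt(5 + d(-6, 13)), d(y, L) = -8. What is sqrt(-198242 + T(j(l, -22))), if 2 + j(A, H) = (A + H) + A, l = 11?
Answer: sqrt(-198248 + I*sqrt(3)) ≈ 0.002 + 445.25*I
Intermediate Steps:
j(A, H) = -2 + H + 2*A (j(A, H) = -2 + ((A + H) + A) = -2 + (H + 2*A) = -2 + H + 2*A)
T(w) = -6 + I*sqrt(3) (T(w) = -6 + sqrt(5 - 8) = -6 + sqrt(-3) = -6 + I*sqrt(3))
sqrt(-198242 + T(j(l, -22))) = sqrt(-198242 + (-6 + I*sqrt(3))) = sqrt(-198248 + I*sqrt(3))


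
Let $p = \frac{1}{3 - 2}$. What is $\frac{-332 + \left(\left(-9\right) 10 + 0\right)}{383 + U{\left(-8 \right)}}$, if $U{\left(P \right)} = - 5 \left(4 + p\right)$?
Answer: $- \frac{211}{179} \approx -1.1788$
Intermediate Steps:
$p = 1$ ($p = 1^{-1} = 1$)
$U{\left(P \right)} = -25$ ($U{\left(P \right)} = - 5 \left(4 + 1\right) = \left(-5\right) 5 = -25$)
$\frac{-332 + \left(\left(-9\right) 10 + 0\right)}{383 + U{\left(-8 \right)}} = \frac{-332 + \left(\left(-9\right) 10 + 0\right)}{383 - 25} = \frac{-332 + \left(-90 + 0\right)}{358} = \left(-332 - 90\right) \frac{1}{358} = \left(-422\right) \frac{1}{358} = - \frac{211}{179}$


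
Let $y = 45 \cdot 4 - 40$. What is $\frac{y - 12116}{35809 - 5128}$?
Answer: $- \frac{3992}{10227} \approx -0.39034$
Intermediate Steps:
$y = 140$ ($y = 180 - 40 = 140$)
$\frac{y - 12116}{35809 - 5128} = \frac{140 - 12116}{35809 - 5128} = - \frac{11976}{30681} = \left(-11976\right) \frac{1}{30681} = - \frac{3992}{10227}$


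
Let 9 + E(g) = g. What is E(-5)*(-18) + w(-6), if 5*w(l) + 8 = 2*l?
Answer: 248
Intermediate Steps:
w(l) = -8/5 + 2*l/5 (w(l) = -8/5 + (2*l)/5 = -8/5 + 2*l/5)
E(g) = -9 + g
E(-5)*(-18) + w(-6) = (-9 - 5)*(-18) + (-8/5 + (2/5)*(-6)) = -14*(-18) + (-8/5 - 12/5) = 252 - 4 = 248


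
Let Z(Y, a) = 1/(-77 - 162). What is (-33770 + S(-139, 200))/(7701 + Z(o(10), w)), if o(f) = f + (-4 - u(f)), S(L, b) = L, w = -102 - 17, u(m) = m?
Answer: -8104251/1840538 ≈ -4.4032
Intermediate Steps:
w = -119
o(f) = -4 (o(f) = f + (-4 - f) = -4)
Z(Y, a) = -1/239 (Z(Y, a) = 1/(-239) = -1/239)
(-33770 + S(-139, 200))/(7701 + Z(o(10), w)) = (-33770 - 139)/(7701 - 1/239) = -33909/1840538/239 = -33909*239/1840538 = -8104251/1840538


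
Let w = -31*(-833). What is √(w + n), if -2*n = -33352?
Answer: √42499 ≈ 206.15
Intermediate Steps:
n = 16676 (n = -½*(-33352) = 16676)
w = 25823
√(w + n) = √(25823 + 16676) = √42499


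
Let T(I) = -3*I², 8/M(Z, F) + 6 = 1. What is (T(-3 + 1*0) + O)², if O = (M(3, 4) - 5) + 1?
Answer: 26569/25 ≈ 1062.8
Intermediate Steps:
M(Z, F) = -8/5 (M(Z, F) = 8/(-6 + 1) = 8/(-5) = 8*(-⅕) = -8/5)
O = -28/5 (O = (-8/5 - 5) + 1 = -33/5 + 1 = -28/5 ≈ -5.6000)
(T(-3 + 1*0) + O)² = (-3*(-3 + 1*0)² - 28/5)² = (-3*(-3 + 0)² - 28/5)² = (-3*(-3)² - 28/5)² = (-3*9 - 28/5)² = (-27 - 28/5)² = (-163/5)² = 26569/25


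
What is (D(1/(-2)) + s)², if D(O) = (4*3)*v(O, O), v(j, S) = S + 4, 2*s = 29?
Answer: 12769/4 ≈ 3192.3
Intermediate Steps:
s = 29/2 (s = (½)*29 = 29/2 ≈ 14.500)
v(j, S) = 4 + S
D(O) = 48 + 12*O (D(O) = (4*3)*(4 + O) = 12*(4 + O) = 48 + 12*O)
(D(1/(-2)) + s)² = ((48 + 12/(-2)) + 29/2)² = ((48 + 12*(-½)) + 29/2)² = ((48 - 6) + 29/2)² = (42 + 29/2)² = (113/2)² = 12769/4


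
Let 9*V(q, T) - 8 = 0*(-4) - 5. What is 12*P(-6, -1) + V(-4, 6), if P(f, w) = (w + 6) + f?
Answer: -35/3 ≈ -11.667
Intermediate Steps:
P(f, w) = 6 + f + w (P(f, w) = (6 + w) + f = 6 + f + w)
V(q, T) = 1/3 (V(q, T) = 8/9 + (0*(-4) - 5)/9 = 8/9 + (0 - 5)/9 = 8/9 + (1/9)*(-5) = 8/9 - 5/9 = 1/3)
12*P(-6, -1) + V(-4, 6) = 12*(6 - 6 - 1) + 1/3 = 12*(-1) + 1/3 = -12 + 1/3 = -35/3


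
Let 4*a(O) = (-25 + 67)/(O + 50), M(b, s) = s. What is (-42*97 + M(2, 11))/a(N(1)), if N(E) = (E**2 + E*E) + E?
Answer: -430678/21 ≈ -20508.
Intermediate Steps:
N(E) = E + 2*E**2 (N(E) = (E**2 + E**2) + E = 2*E**2 + E = E + 2*E**2)
a(O) = 21/(2*(50 + O)) (a(O) = ((-25 + 67)/(O + 50))/4 = (42/(50 + O))/4 = 21/(2*(50 + O)))
(-42*97 + M(2, 11))/a(N(1)) = (-42*97 + 11)/((21/(2*(50 + 1*(1 + 2*1))))) = (-4074 + 11)/((21/(2*(50 + 1*(1 + 2))))) = -4063/(21/(2*(50 + 1*3))) = -4063/(21/(2*(50 + 3))) = -4063/((21/2)/53) = -4063/((21/2)*(1/53)) = -4063/21/106 = -4063*106/21 = -430678/21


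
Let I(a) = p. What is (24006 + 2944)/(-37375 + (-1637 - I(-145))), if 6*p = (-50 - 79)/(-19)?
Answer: -1024100/1482499 ≈ -0.69079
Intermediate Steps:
p = 43/38 (p = ((-50 - 79)/(-19))/6 = (-129*(-1/19))/6 = (1/6)*(129/19) = 43/38 ≈ 1.1316)
I(a) = 43/38
(24006 + 2944)/(-37375 + (-1637 - I(-145))) = (24006 + 2944)/(-37375 + (-1637 - 1*43/38)) = 26950/(-37375 + (-1637 - 43/38)) = 26950/(-37375 - 62249/38) = 26950/(-1482499/38) = 26950*(-38/1482499) = -1024100/1482499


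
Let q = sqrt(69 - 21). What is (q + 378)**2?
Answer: 142932 + 3024*sqrt(3) ≈ 1.4817e+5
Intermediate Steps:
q = 4*sqrt(3) (q = sqrt(48) = 4*sqrt(3) ≈ 6.9282)
(q + 378)**2 = (4*sqrt(3) + 378)**2 = (378 + 4*sqrt(3))**2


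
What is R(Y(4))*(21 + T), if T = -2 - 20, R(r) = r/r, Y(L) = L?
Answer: -1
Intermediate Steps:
R(r) = 1
T = -22
R(Y(4))*(21 + T) = 1*(21 - 22) = 1*(-1) = -1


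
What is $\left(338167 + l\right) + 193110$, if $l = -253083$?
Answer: $278194$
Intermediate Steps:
$\left(338167 + l\right) + 193110 = \left(338167 - 253083\right) + 193110 = 85084 + 193110 = 278194$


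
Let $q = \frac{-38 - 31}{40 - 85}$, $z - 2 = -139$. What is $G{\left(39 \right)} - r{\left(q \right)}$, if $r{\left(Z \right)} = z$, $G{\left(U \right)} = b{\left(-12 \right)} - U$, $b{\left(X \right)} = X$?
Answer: $86$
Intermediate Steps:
$z = -137$ ($z = 2 - 139 = -137$)
$q = \frac{23}{15}$ ($q = - \frac{69}{-45} = \left(-69\right) \left(- \frac{1}{45}\right) = \frac{23}{15} \approx 1.5333$)
$G{\left(U \right)} = -12 - U$
$r{\left(Z \right)} = -137$
$G{\left(39 \right)} - r{\left(q \right)} = \left(-12 - 39\right) - -137 = \left(-12 - 39\right) + 137 = -51 + 137 = 86$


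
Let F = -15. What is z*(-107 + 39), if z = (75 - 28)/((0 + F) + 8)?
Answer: 3196/7 ≈ 456.57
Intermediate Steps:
z = -47/7 (z = (75 - 28)/((0 - 15) + 8) = 47/(-15 + 8) = 47/(-7) = 47*(-⅐) = -47/7 ≈ -6.7143)
z*(-107 + 39) = -47*(-107 + 39)/7 = -47/7*(-68) = 3196/7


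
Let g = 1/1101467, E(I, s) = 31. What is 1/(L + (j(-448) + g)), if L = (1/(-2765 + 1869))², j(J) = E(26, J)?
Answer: 884275331072/27412537167515 ≈ 0.032258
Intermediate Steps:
g = 1/1101467 ≈ 9.0788e-7
j(J) = 31
L = 1/802816 (L = (1/(-896))² = (-1/896)² = 1/802816 ≈ 1.2456e-6)
1/(L + (j(-448) + g)) = 1/(1/802816 + (31 + 1/1101467)) = 1/(1/802816 + 34145478/1101467) = 1/(27412537167515/884275331072) = 884275331072/27412537167515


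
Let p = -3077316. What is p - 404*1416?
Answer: -3649380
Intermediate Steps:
p - 404*1416 = -3077316 - 404*1416 = -3077316 - 1*572064 = -3077316 - 572064 = -3649380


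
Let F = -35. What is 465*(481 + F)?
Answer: 207390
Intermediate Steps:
465*(481 + F) = 465*(481 - 35) = 465*446 = 207390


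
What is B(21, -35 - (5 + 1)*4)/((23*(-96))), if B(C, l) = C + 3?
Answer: -1/92 ≈ -0.010870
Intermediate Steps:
B(C, l) = 3 + C
B(21, -35 - (5 + 1)*4)/((23*(-96))) = (3 + 21)/((23*(-96))) = 24/(-2208) = 24*(-1/2208) = -1/92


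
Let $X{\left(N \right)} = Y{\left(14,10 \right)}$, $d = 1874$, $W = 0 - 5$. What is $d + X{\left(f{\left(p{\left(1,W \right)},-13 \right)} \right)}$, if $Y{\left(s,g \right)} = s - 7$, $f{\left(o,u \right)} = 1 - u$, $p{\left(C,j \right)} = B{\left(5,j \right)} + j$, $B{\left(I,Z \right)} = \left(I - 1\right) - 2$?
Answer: $1881$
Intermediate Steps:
$W = -5$ ($W = 0 - 5 = -5$)
$B{\left(I,Z \right)} = -3 + I$ ($B{\left(I,Z \right)} = \left(-1 + I\right) - 2 = -3 + I$)
$p{\left(C,j \right)} = 2 + j$ ($p{\left(C,j \right)} = \left(-3 + 5\right) + j = 2 + j$)
$Y{\left(s,g \right)} = -7 + s$ ($Y{\left(s,g \right)} = s - 7 = -7 + s$)
$X{\left(N \right)} = 7$ ($X{\left(N \right)} = -7 + 14 = 7$)
$d + X{\left(f{\left(p{\left(1,W \right)},-13 \right)} \right)} = 1874 + 7 = 1881$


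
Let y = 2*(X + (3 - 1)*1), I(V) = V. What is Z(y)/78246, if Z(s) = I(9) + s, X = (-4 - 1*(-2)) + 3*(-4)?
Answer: -5/26082 ≈ -0.00019170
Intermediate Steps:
X = -14 (X = (-4 + 2) - 12 = -2 - 12 = -14)
y = -24 (y = 2*(-14 + (3 - 1)*1) = 2*(-14 + 2*1) = 2*(-14 + 2) = 2*(-12) = -24)
Z(s) = 9 + s
Z(y)/78246 = (9 - 24)/78246 = -15*1/78246 = -5/26082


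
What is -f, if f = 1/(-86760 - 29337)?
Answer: 1/116097 ≈ 8.6135e-6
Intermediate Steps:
f = -1/116097 (f = 1/(-116097) = -1/116097 ≈ -8.6135e-6)
-f = -1*(-1/116097) = 1/116097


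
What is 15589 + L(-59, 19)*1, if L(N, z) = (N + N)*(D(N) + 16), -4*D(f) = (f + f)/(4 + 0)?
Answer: 51323/4 ≈ 12831.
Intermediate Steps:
D(f) = -f/8 (D(f) = -(f + f)/(4*(4 + 0)) = -2*f/(4*4) = -f/8)
L(N, z) = 2*N*(16 - N/8) (L(N, z) = (N + N)*(-N/8 + 16) = (2*N)*(16 - N/8) = 2*N*(16 - N/8))
15589 + L(-59, 19)*1 = 15589 + ((¼)*(-59)*(128 - 1*(-59)))*1 = 15589 + ((¼)*(-59)*(128 + 59))*1 = 15589 + ((¼)*(-59)*187)*1 = 15589 - 11033/4*1 = 15589 - 11033/4 = 51323/4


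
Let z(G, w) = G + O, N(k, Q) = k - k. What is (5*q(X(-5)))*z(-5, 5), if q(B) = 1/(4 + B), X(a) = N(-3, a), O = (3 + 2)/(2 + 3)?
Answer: -5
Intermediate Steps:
N(k, Q) = 0
O = 1 (O = 5/5 = 5*(1/5) = 1)
X(a) = 0
z(G, w) = 1 + G (z(G, w) = G + 1 = 1 + G)
(5*q(X(-5)))*z(-5, 5) = (5/(4 + 0))*(1 - 5) = (5/4)*(-4) = -5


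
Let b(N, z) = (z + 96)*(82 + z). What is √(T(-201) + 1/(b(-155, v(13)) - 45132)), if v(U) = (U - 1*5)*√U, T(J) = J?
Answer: √(-7322029 + 286224*√13)/(2*√(9107 - 356*√13)) ≈ 14.177*I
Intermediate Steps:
v(U) = √U*(-5 + U) (v(U) = (U - 5)*√U = (-5 + U)*√U = √U*(-5 + U))
b(N, z) = (82 + z)*(96 + z) (b(N, z) = (96 + z)*(82 + z) = (82 + z)*(96 + z))
√(T(-201) + 1/(b(-155, v(13)) - 45132)) = √(-201 + 1/((7872 + (√13*(-5 + 13))² + 178*(√13*(-5 + 13))) - 45132)) = √(-201 + 1/((7872 + (√13*8)² + 178*(√13*8)) - 45132)) = √(-201 + 1/((7872 + (8*√13)² + 178*(8*√13)) - 45132)) = √(-201 + 1/((7872 + 832 + 1424*√13) - 45132)) = √(-201 + 1/((8704 + 1424*√13) - 45132)) = √(-201 + 1/(-36428 + 1424*√13))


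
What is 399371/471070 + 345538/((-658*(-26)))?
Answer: 21200628091/1007383195 ≈ 21.045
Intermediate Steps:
399371/471070 + 345538/((-658*(-26))) = 399371*(1/471070) + 345538/17108 = 399371/471070 + 345538*(1/17108) = 399371/471070 + 172769/8554 = 21200628091/1007383195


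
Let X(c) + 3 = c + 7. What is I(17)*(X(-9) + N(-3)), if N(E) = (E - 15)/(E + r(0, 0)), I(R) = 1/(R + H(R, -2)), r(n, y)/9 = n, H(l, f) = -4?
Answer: 1/13 ≈ 0.076923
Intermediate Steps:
r(n, y) = 9*n
X(c) = 4 + c (X(c) = -3 + (c + 7) = -3 + (7 + c) = 4 + c)
I(R) = 1/(-4 + R) (I(R) = 1/(R - 4) = 1/(-4 + R))
N(E) = (-15 + E)/E (N(E) = (E - 15)/(E + 9*0) = (-15 + E)/(E + 0) = (-15 + E)/E)
I(17)*(X(-9) + N(-3)) = ((4 - 9) + (-15 - 3)/(-3))/(-4 + 17) = (-5 - ⅓*(-18))/13 = (-5 + 6)/13 = (1/13)*1 = 1/13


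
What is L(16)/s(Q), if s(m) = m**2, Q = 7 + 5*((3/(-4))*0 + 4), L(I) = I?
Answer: 16/729 ≈ 0.021948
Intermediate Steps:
Q = 27 (Q = 7 + 5*((3*(-1/4))*0 + 4) = 7 + 5*(-3/4*0 + 4) = 7 + 5*(0 + 4) = 7 + 5*4 = 7 + 20 = 27)
L(16)/s(Q) = 16/(27**2) = 16/729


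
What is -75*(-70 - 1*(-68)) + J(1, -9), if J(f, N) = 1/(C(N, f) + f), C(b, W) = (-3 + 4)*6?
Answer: 1051/7 ≈ 150.14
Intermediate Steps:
C(b, W) = 6 (C(b, W) = 1*6 = 6)
J(f, N) = 1/(6 + f)
-75*(-70 - 1*(-68)) + J(1, -9) = -75*(-70 - 1*(-68)) + 1/(6 + 1) = -75*(-70 + 68) + 1/7 = -75*(-2) + ⅐ = 150 + ⅐ = 1051/7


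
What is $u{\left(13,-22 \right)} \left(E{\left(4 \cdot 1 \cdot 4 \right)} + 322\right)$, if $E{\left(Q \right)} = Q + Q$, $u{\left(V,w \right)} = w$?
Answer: $-7788$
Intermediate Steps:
$E{\left(Q \right)} = 2 Q$
$u{\left(13,-22 \right)} \left(E{\left(4 \cdot 1 \cdot 4 \right)} + 322\right) = - 22 \left(2 \cdot 4 \cdot 1 \cdot 4 + 322\right) = - 22 \left(2 \cdot 4 \cdot 4 + 322\right) = - 22 \left(2 \cdot 16 + 322\right) = - 22 \left(32 + 322\right) = \left(-22\right) 354 = -7788$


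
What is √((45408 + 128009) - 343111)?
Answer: I*√169694 ≈ 411.94*I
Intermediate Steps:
√((45408 + 128009) - 343111) = √(173417 - 343111) = √(-169694) = I*√169694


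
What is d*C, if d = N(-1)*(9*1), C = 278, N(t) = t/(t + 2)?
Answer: -2502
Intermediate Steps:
N(t) = t/(2 + t)
d = -9 (d = (-1/(2 - 1))*(9*1) = -1/1*9 = -1*1*9 = -1*9 = -9)
d*C = -9*278 = -2502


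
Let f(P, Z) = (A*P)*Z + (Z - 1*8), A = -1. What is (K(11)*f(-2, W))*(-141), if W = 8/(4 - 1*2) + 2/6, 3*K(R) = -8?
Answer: 1880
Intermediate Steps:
K(R) = -8/3 (K(R) = (⅓)*(-8) = -8/3)
W = 13/3 (W = 8/(4 - 2) + 2*(⅙) = 8/2 + ⅓ = 8*(½) + ⅓ = 4 + ⅓ = 13/3 ≈ 4.3333)
f(P, Z) = -8 + Z - P*Z (f(P, Z) = (-P)*Z + (Z - 1*8) = -P*Z + (Z - 8) = -P*Z + (-8 + Z) = -8 + Z - P*Z)
(K(11)*f(-2, W))*(-141) = -8*(-8 + 13/3 - 1*(-2)*13/3)/3*(-141) = -8*(-8 + 13/3 + 26/3)/3*(-141) = -8/3*5*(-141) = -40/3*(-141) = 1880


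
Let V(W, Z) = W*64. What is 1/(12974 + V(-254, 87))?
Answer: -1/3282 ≈ -0.00030469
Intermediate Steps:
V(W, Z) = 64*W
1/(12974 + V(-254, 87)) = 1/(12974 + 64*(-254)) = 1/(12974 - 16256) = 1/(-3282) = -1/3282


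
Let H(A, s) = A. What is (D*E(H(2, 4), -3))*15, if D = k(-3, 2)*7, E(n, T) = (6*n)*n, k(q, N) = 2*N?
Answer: 10080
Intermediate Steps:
E(n, T) = 6*n²
D = 28 (D = (2*2)*7 = 4*7 = 28)
(D*E(H(2, 4), -3))*15 = (28*(6*2²))*15 = (28*(6*4))*15 = (28*24)*15 = 672*15 = 10080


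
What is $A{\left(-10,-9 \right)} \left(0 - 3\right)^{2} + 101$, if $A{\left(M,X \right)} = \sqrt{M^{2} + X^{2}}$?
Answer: $101 + 9 \sqrt{181} \approx 222.08$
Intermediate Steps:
$A{\left(-10,-9 \right)} \left(0 - 3\right)^{2} + 101 = \sqrt{\left(-10\right)^{2} + \left(-9\right)^{2}} \left(0 - 3\right)^{2} + 101 = \sqrt{100 + 81} \left(-3\right)^{2} + 101 = \sqrt{181} \cdot 9 + 101 = 9 \sqrt{181} + 101 = 101 + 9 \sqrt{181}$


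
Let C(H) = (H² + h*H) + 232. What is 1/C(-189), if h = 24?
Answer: 1/31417 ≈ 3.1830e-5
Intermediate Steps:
C(H) = 232 + H² + 24*H (C(H) = (H² + 24*H) + 232 = 232 + H² + 24*H)
1/C(-189) = 1/(232 + (-189)² + 24*(-189)) = 1/(232 + 35721 - 4536) = 1/31417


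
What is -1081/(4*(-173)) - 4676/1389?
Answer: -1734283/961188 ≈ -1.8043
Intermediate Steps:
-1081/(4*(-173)) - 4676/1389 = -1081/(-692) - 4676*1/1389 = -1081*(-1/692) - 4676/1389 = 1081/692 - 4676/1389 = -1734283/961188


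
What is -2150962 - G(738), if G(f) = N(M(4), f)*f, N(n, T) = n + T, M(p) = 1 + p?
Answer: -2699296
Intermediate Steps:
N(n, T) = T + n
G(f) = f*(5 + f) (G(f) = (f + (1 + 4))*f = (f + 5)*f = (5 + f)*f = f*(5 + f))
-2150962 - G(738) = -2150962 - 738*(5 + 738) = -2150962 - 738*743 = -2150962 - 1*548334 = -2150962 - 548334 = -2699296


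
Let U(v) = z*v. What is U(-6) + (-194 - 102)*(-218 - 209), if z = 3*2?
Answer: 126356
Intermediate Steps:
z = 6
U(v) = 6*v
U(-6) + (-194 - 102)*(-218 - 209) = 6*(-6) + (-194 - 102)*(-218 - 209) = -36 - 296*(-427) = -36 + 126392 = 126356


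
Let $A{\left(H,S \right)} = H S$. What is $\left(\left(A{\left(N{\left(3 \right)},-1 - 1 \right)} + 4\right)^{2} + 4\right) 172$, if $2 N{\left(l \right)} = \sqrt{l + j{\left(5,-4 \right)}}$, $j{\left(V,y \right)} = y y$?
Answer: $6708 - 1376 \sqrt{19} \approx 710.16$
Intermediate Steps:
$j{\left(V,y \right)} = y^{2}$
$N{\left(l \right)} = \frac{\sqrt{16 + l}}{2}$ ($N{\left(l \right)} = \frac{\sqrt{l + \left(-4\right)^{2}}}{2} = \frac{\sqrt{l + 16}}{2} = \frac{\sqrt{16 + l}}{2}$)
$\left(\left(A{\left(N{\left(3 \right)},-1 - 1 \right)} + 4\right)^{2} + 4\right) 172 = \left(\left(\frac{\sqrt{16 + 3}}{2} \left(-1 - 1\right) + 4\right)^{2} + 4\right) 172 = \left(\left(\frac{\sqrt{19}}{2} \left(-1 - 1\right) + 4\right)^{2} + 4\right) 172 = \left(\left(\frac{\sqrt{19}}{2} \left(-2\right) + 4\right)^{2} + 4\right) 172 = \left(\left(- \sqrt{19} + 4\right)^{2} + 4\right) 172 = \left(\left(4 - \sqrt{19}\right)^{2} + 4\right) 172 = \left(4 + \left(4 - \sqrt{19}\right)^{2}\right) 172 = 688 + 172 \left(4 - \sqrt{19}\right)^{2}$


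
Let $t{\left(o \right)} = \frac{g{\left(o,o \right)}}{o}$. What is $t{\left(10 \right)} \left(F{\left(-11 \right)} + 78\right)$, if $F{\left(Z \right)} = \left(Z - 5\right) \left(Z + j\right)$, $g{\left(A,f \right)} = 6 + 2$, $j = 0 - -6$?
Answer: $\frac{632}{5} \approx 126.4$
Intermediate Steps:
$j = 6$ ($j = 0 + 6 = 6$)
$g{\left(A,f \right)} = 8$
$t{\left(o \right)} = \frac{8}{o}$
$F{\left(Z \right)} = \left(-5 + Z\right) \left(6 + Z\right)$ ($F{\left(Z \right)} = \left(Z - 5\right) \left(Z + 6\right) = \left(-5 + Z\right) \left(6 + Z\right)$)
$t{\left(10 \right)} \left(F{\left(-11 \right)} + 78\right) = \frac{8}{10} \left(\left(-30 - 11 + \left(-11\right)^{2}\right) + 78\right) = 8 \cdot \frac{1}{10} \left(\left(-30 - 11 + 121\right) + 78\right) = \frac{4 \left(80 + 78\right)}{5} = \frac{4}{5} \cdot 158 = \frac{632}{5}$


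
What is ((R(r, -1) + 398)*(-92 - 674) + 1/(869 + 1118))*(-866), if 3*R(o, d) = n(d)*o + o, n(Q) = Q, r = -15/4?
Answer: 524599171190/1987 ≈ 2.6402e+8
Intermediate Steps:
r = -15/4 (r = -15*1/4 = -15/4 ≈ -3.7500)
R(o, d) = o/3 + d*o/3 (R(o, d) = (d*o + o)/3 = (o + d*o)/3 = o/3 + d*o/3)
((R(r, -1) + 398)*(-92 - 674) + 1/(869 + 1118))*(-866) = (((1/3)*(-15/4)*(1 - 1) + 398)*(-92 - 674) + 1/(869 + 1118))*(-866) = (((1/3)*(-15/4)*0 + 398)*(-766) + 1/1987)*(-866) = ((0 + 398)*(-766) + 1/1987)*(-866) = (398*(-766) + 1/1987)*(-866) = (-304868 + 1/1987)*(-866) = -605772715/1987*(-866) = 524599171190/1987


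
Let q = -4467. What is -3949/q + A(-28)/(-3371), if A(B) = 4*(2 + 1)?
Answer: 13258475/15058257 ≈ 0.88048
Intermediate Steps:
A(B) = 12 (A(B) = 4*3 = 12)
-3949/q + A(-28)/(-3371) = -3949/(-4467) + 12/(-3371) = -3949*(-1/4467) + 12*(-1/3371) = 3949/4467 - 12/3371 = 13258475/15058257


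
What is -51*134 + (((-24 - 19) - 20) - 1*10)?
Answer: -6907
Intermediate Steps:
-51*134 + (((-24 - 19) - 20) - 1*10) = -6834 + ((-43 - 20) - 10) = -6834 + (-63 - 10) = -6834 - 73 = -6907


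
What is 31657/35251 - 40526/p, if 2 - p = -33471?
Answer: -368927265/1179956723 ≈ -0.31266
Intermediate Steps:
p = 33473 (p = 2 - 1*(-33471) = 2 + 33471 = 33473)
31657/35251 - 40526/p = 31657/35251 - 40526/33473 = -368927265/1179956723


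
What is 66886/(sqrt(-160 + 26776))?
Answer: 33443*sqrt(6654)/6654 ≈ 409.98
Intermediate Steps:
66886/(sqrt(-160 + 26776)) = 66886/(sqrt(26616)) = 66886/((2*sqrt(6654))) = 66886*(sqrt(6654)/13308) = 33443*sqrt(6654)/6654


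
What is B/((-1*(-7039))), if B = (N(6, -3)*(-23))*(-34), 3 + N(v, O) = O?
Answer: -4692/7039 ≈ -0.66657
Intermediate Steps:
N(v, O) = -3 + O
B = -4692 (B = ((-3 - 3)*(-23))*(-34) = -6*(-23)*(-34) = 138*(-34) = -4692)
B/((-1*(-7039))) = -4692/((-1*(-7039))) = -4692/7039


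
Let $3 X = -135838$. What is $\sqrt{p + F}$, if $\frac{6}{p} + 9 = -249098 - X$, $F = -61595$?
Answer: $\frac{i \sqrt{23031076345912649}}{611483} \approx 248.18 i$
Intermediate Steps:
$X = - \frac{135838}{3}$ ($X = \frac{1}{3} \left(-135838\right) = - \frac{135838}{3} \approx -45279.0$)
$p = - \frac{18}{611483}$ ($p = \frac{6}{-9 - \frac{611456}{3}} = \frac{6}{- \frac{611483}{3}} = 6 \left(- \frac{3}{611483}\right) = - \frac{18}{611483} \approx -2.9437 \cdot 10^{-5}$)
$\sqrt{p + F} = \sqrt{- \frac{18}{611483} - 61595} = \sqrt{- \frac{37664295403}{611483}} = \frac{i \sqrt{23031076345912649}}{611483}$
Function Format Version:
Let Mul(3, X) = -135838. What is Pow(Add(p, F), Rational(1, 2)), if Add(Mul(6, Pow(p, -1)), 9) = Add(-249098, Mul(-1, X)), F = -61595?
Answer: Mul(Rational(1, 611483), I, Pow(23031076345912649, Rational(1, 2))) ≈ Mul(248.18, I)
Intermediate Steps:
X = Rational(-135838, 3) (X = Mul(Rational(1, 3), -135838) = Rational(-135838, 3) ≈ -45279.)
p = Rational(-18, 611483) (p = Mul(6, Pow(Add(-9, Add(-249098, Mul(-1, Rational(-135838, 3)))), -1)) = Mul(6, Pow(Add(-9, Add(-249098, Rational(135838, 3))), -1)) = Mul(6, Pow(Add(-9, Rational(-611456, 3)), -1)) = Mul(6, Pow(Rational(-611483, 3), -1)) = Mul(6, Rational(-3, 611483)) = Rational(-18, 611483) ≈ -2.9437e-5)
Pow(Add(p, F), Rational(1, 2)) = Pow(Add(Rational(-18, 611483), -61595), Rational(1, 2)) = Pow(Rational(-37664295403, 611483), Rational(1, 2)) = Mul(Rational(1, 611483), I, Pow(23031076345912649, Rational(1, 2)))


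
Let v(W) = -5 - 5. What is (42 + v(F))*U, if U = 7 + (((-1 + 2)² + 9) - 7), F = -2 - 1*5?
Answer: 320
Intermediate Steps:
F = -7 (F = -2 - 5 = -7)
v(W) = -10
U = 10 (U = 7 + ((1² + 9) - 7) = 7 + ((1 + 9) - 7) = 7 + (10 - 7) = 7 + 3 = 10)
(42 + v(F))*U = (42 - 10)*10 = 32*10 = 320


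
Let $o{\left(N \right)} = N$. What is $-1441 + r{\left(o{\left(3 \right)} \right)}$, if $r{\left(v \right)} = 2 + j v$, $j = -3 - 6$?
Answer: $-1466$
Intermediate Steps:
$j = -9$ ($j = -3 - 6 = -9$)
$r{\left(v \right)} = 2 - 9 v$
$-1441 + r{\left(o{\left(3 \right)} \right)} = -1441 + \left(2 - 27\right) = -1441 - 25 = -1466$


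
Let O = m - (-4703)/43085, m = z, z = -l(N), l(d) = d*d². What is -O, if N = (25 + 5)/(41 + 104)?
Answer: -105395107/1050800065 ≈ -0.10030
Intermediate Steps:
N = 6/29 (N = 30/145 = 30*(1/145) = 6/29 ≈ 0.20690)
l(d) = d³
z = -216/24389 (z = -(6/29)³ = -1*216/24389 = -216/24389 ≈ -0.0088564)
m = -216/24389 ≈ -0.0088564
O = 105395107/1050800065 (O = -216/24389 - (-4703)/43085 = -216/24389 - 1*(-4703/43085) = -216/24389 + 4703/43085 = 105395107/1050800065 ≈ 0.10030)
-O = -1*105395107/1050800065 = -105395107/1050800065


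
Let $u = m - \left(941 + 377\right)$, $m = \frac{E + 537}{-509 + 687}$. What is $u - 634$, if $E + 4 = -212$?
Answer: $- \frac{347135}{178} \approx -1950.2$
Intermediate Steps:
$E = -216$ ($E = -4 - 212 = -216$)
$m = \frac{321}{178}$ ($m = \frac{-216 + 537}{-509 + 687} = \frac{321}{178} \approx 1.8034$)
$u = - \frac{234283}{178}$ ($u = \frac{321}{178} - \left(941 + 377\right) = \frac{321}{178} - 1318 = - \frac{234283}{178} \approx -1316.2$)
$u - 634 = - \frac{234283}{178} - 634 = - \frac{347135}{178}$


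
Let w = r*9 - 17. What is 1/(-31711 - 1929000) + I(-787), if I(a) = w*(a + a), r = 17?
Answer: -419717639505/1960711 ≈ -2.1406e+5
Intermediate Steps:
w = 136 (w = 17*9 - 17 = 153 - 17 = 136)
I(a) = 272*a (I(a) = 136*(a + a) = 136*(2*a) = 272*a)
1/(-31711 - 1929000) + I(-787) = 1/(-31711 - 1929000) + 272*(-787) = 1/(-1960711) - 214064 = -1/1960711 - 214064 = -419717639505/1960711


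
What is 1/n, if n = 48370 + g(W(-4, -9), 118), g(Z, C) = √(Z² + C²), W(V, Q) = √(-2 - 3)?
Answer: 48370/2339642981 - √13919/2339642981 ≈ 2.0624e-5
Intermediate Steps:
W(V, Q) = I*√5 (W(V, Q) = √(-5) = I*√5)
g(Z, C) = √(C² + Z²)
n = 48370 + √13919 (n = 48370 + √(118² + (I*√5)²) = 48370 + √(13924 - 5) = 48370 + √13919 ≈ 48488.)
1/n = 1/(48370 + √13919)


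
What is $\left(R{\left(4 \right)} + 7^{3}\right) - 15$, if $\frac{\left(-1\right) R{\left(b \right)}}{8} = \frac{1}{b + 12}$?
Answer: $\frac{655}{2} \approx 327.5$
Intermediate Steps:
$R{\left(b \right)} = - \frac{8}{12 + b}$ ($R{\left(b \right)} = - \frac{8}{b + 12} = - \frac{8}{12 + b}$)
$\left(R{\left(4 \right)} + 7^{3}\right) - 15 = \left(- \frac{8}{12 + 4} + 7^{3}\right) - 15 = \left(- \frac{8}{16} + 343\right) - 15 = \left(\left(-8\right) \frac{1}{16} + 343\right) - 15 = \left(- \frac{1}{2} + 343\right) - 15 = \frac{685}{2} - 15 = \frac{655}{2}$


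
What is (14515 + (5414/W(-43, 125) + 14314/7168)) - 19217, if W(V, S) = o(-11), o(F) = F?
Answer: -204696697/39424 ≈ -5192.2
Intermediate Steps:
W(V, S) = -11
(14515 + (5414/W(-43, 125) + 14314/7168)) - 19217 = (14515 + (5414/(-11) + 14314/7168)) - 19217 = (14515 + (5414*(-1/11) + 14314*(1/7168))) - 19217 = (14515 + (-5414/11 + 7157/3584)) - 19217 = (14515 - 19325049/39424) - 19217 = 552914311/39424 - 19217 = -204696697/39424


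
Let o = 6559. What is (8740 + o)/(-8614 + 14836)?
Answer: 15299/6222 ≈ 2.4589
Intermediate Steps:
(8740 + o)/(-8614 + 14836) = (8740 + 6559)/(-8614 + 14836) = 15299/6222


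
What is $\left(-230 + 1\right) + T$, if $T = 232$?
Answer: $3$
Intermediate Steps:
$\left(-230 + 1\right) + T = \left(-230 + 1\right) + 232 = -229 + 232 = 3$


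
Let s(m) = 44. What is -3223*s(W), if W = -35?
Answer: -141812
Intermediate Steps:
-3223*s(W) = -3223*44 = -141812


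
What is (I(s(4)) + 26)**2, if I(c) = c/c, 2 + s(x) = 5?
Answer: 729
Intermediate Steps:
s(x) = 3 (s(x) = -2 + 5 = 3)
I(c) = 1
(I(s(4)) + 26)**2 = (1 + 26)**2 = 27**2 = 729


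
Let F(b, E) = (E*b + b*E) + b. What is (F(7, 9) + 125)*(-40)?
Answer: -10320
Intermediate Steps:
F(b, E) = b + 2*E*b (F(b, E) = (E*b + E*b) + b = 2*E*b + b = b + 2*E*b)
(F(7, 9) + 125)*(-40) = (7*(1 + 2*9) + 125)*(-40) = (7*(1 + 18) + 125)*(-40) = (7*19 + 125)*(-40) = (133 + 125)*(-40) = 258*(-40) = -10320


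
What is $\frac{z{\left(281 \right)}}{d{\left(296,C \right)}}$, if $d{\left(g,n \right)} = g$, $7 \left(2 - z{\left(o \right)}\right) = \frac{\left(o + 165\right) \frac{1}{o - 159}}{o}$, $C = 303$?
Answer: $\frac{239751}{35516152} \approx 0.0067505$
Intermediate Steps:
$z{\left(o \right)} = 2 - \frac{165 + o}{7 o \left(-159 + o\right)}$ ($z{\left(o \right)} = 2 - \frac{\frac{o + 165}{o - 159} \frac{1}{o}}{7} = 2 - \frac{\frac{165 + o}{-159 + o} \frac{1}{o}}{7} = 2 - \frac{\frac{1}{o} \frac{1}{-159 + o} \left(165 + o\right)}{7} = 2 - \frac{165 + o}{7 o \left(-159 + o\right)}$)
$\frac{z{\left(281 \right)}}{d{\left(296,C \right)}} = \frac{\frac{1}{7} \cdot \frac{1}{281} \frac{1}{-159 + 281} \left(-165 - 625787 + 14 \cdot 281^{2}\right)}{296} = \frac{1}{7} \cdot \frac{1}{281} \cdot \frac{1}{122} \left(-165 - 625787 + 14 \cdot 78961\right) \frac{1}{296} = \frac{1}{7} \cdot \frac{1}{281} \cdot \frac{1}{122} \left(-165 - 625787 + 1105454\right) \frac{1}{296} = \frac{1}{7} \cdot \frac{1}{281} \cdot \frac{1}{122} \cdot 479502 \cdot \frac{1}{296} = \frac{239751}{119987} \cdot \frac{1}{296} = \frac{239751}{35516152}$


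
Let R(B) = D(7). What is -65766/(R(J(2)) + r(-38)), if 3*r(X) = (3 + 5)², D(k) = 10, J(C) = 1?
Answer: -98649/47 ≈ -2098.9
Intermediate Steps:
R(B) = 10
r(X) = 64/3 (r(X) = (3 + 5)²/3 = (⅓)*8² = (⅓)*64 = 64/3)
-65766/(R(J(2)) + r(-38)) = -65766/(10 + 64/3) = -65766/94/3 = -65766*3/94 = -98649/47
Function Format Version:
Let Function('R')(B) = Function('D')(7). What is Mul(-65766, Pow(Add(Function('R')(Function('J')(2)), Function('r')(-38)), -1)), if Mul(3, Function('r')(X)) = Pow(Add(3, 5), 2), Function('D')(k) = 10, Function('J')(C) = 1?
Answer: Rational(-98649, 47) ≈ -2098.9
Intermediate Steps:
Function('R')(B) = 10
Function('r')(X) = Rational(64, 3) (Function('r')(X) = Mul(Rational(1, 3), Pow(Add(3, 5), 2)) = Mul(Rational(1, 3), Pow(8, 2)) = Mul(Rational(1, 3), 64) = Rational(64, 3))
Mul(-65766, Pow(Add(Function('R')(Function('J')(2)), Function('r')(-38)), -1)) = Mul(-65766, Pow(Add(10, Rational(64, 3)), -1)) = Mul(-65766, Pow(Rational(94, 3), -1)) = Mul(-65766, Rational(3, 94)) = Rational(-98649, 47)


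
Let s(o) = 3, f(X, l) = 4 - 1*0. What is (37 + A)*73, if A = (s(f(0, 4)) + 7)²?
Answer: 10001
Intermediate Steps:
f(X, l) = 4 (f(X, l) = 4 + 0 = 4)
A = 100 (A = (3 + 7)² = 10² = 100)
(37 + A)*73 = (37 + 100)*73 = 137*73 = 10001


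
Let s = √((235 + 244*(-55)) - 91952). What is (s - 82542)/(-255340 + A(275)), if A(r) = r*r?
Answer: 27514/59905 - I*√105137/179715 ≈ 0.45929 - 0.0018042*I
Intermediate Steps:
A(r) = r²
s = I*√105137 (s = √((235 - 13420) - 91952) = √(-13185 - 91952) = √(-105137) = I*√105137 ≈ 324.25*I)
(s - 82542)/(-255340 + A(275)) = (I*√105137 - 82542)/(-255340 + 275²) = (-82542 + I*√105137)/(-255340 + 75625) = (-82542 + I*√105137)/(-179715) = (-82542 + I*√105137)*(-1/179715) = 27514/59905 - I*√105137/179715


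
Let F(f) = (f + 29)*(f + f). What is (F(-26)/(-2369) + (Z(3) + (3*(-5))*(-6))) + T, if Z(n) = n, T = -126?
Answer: -78021/2369 ≈ -32.934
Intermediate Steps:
F(f) = 2*f*(29 + f) (F(f) = (29 + f)*(2*f) = 2*f*(29 + f))
(F(-26)/(-2369) + (Z(3) + (3*(-5))*(-6))) + T = ((2*(-26)*(29 - 26))/(-2369) + (3 + (3*(-5))*(-6))) - 126 = ((2*(-26)*3)*(-1/2369) + (3 - 15*(-6))) - 126 = (-156*(-1/2369) + (3 + 90)) - 126 = (156/2369 + 93) - 126 = 220473/2369 - 126 = -78021/2369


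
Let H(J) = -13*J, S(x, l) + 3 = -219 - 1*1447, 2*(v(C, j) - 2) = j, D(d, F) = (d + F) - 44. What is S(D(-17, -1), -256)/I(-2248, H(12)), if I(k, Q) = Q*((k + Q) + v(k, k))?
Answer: -1669/550056 ≈ -0.0030342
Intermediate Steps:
D(d, F) = -44 + F + d (D(d, F) = (F + d) - 44 = -44 + F + d)
v(C, j) = 2 + j/2
S(x, l) = -1669 (S(x, l) = -3 + (-219 - 1*1447) = -3 + (-219 - 1447) = -3 - 1666 = -1669)
I(k, Q) = Q*(2 + Q + 3*k/2) (I(k, Q) = Q*((k + Q) + (2 + k/2)) = Q*((Q + k) + (2 + k/2)) = Q*(2 + Q + 3*k/2))
S(D(-17, -1), -256)/I(-2248, H(12)) = -1669*(-1/(78*(4 + 2*(-13*12) + 3*(-2248)))) = -1669*(-1/(78*(4 + 2*(-156) - 6744))) = -1669*(-1/(78*(4 - 312 - 6744))) = -1669/((½)*(-156)*(-7052)) = -1669/550056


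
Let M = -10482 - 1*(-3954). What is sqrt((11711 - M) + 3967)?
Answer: sqrt(22206) ≈ 149.02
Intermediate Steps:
M = -6528 (M = -10482 + 3954 = -6528)
sqrt((11711 - M) + 3967) = sqrt((11711 - 1*(-6528)) + 3967) = sqrt((11711 + 6528) + 3967) = sqrt(18239 + 3967) = sqrt(22206)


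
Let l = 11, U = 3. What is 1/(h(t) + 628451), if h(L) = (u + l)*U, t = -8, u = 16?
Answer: 1/628532 ≈ 1.5910e-6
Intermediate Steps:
h(L) = 81 (h(L) = (16 + 11)*3 = 27*3 = 81)
1/(h(t) + 628451) = 1/(81 + 628451) = 1/628532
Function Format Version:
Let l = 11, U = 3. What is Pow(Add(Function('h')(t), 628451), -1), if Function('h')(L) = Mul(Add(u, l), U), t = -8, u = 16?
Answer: Rational(1, 628532) ≈ 1.5910e-6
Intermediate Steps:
Function('h')(L) = 81 (Function('h')(L) = Mul(Add(16, 11), 3) = Mul(27, 3) = 81)
Pow(Add(Function('h')(t), 628451), -1) = Pow(Add(81, 628451), -1) = Pow(628532, -1) = Rational(1, 628532)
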